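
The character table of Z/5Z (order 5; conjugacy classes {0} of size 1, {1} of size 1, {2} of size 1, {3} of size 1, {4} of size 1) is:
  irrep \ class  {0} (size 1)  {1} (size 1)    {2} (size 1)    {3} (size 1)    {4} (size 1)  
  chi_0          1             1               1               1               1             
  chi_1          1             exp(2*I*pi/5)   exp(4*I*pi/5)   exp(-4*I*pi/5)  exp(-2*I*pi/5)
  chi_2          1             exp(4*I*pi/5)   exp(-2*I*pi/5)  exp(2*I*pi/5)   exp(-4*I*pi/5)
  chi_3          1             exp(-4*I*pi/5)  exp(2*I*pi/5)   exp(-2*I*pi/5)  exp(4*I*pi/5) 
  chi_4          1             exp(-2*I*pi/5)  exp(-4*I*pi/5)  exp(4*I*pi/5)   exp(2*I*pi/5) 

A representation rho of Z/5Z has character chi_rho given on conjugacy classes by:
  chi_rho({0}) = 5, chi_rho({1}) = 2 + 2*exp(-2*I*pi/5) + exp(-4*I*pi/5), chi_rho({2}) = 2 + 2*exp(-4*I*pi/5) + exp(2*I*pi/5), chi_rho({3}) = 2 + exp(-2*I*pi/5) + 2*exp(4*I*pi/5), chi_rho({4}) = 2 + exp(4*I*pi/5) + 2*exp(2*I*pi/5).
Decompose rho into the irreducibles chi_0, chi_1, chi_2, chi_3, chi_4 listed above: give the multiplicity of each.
Multiplicities: chi_0: 2, chi_1: 0, chi_2: 0, chi_3: 1, chi_4: 2.

Solution. Use <chi_rho, chi> = (1/|G|) sum_C |C| * chi_rho(C) * conj(chi(C)) with |G| = 5 for each irreducible chi in the table:
  <chi_rho, chi_0> = (1/5)[1*(5)*conj(1) + 1*(2 + 2*exp(-2*I*pi/5) + exp(-4*I*pi/5))*conj(1) + 1*(2 + 2*exp(-4*I*pi/5) + exp(2*I*pi/5))*conj(1) + 1*(2 + exp(-2*I*pi/5) + 2*exp(4*I*pi/5))*conj(1) + 1*(2 + exp(4*I*pi/5) + 2*exp(2*I*pi/5))*conj(1)]
      = (1/5)[(5) + (2 + 2*exp(-2*I*pi/5) + exp(-4*I*pi/5)) + (2 + 2*exp(-4*I*pi/5) + exp(2*I*pi/5)) + (2 + exp(-2*I*pi/5) + 2*exp(4*I*pi/5)) + (2 + exp(4*I*pi/5) + 2*exp(2*I*pi/5))] = 10/5 = 2
  <chi_rho, chi_1> = (1/5)[1*(5)*conj(1) + 1*(2 + 2*exp(-2*I*pi/5) + exp(-4*I*pi/5))*conj(exp(2*I*pi/5)) + 1*(2 + 2*exp(-4*I*pi/5) + exp(2*I*pi/5))*conj(exp(4*I*pi/5)) + 1*(2 + exp(-2*I*pi/5) + 2*exp(4*I*pi/5))*conj(exp(-4*I*pi/5)) + 1*(2 + exp(4*I*pi/5) + 2*exp(2*I*pi/5))*conj(exp(-2*I*pi/5))]
      = (1/5)[(5) + (2*exp(-2*I*pi/5) + 2*exp(-4*I*pi/5) + exp(4*I*pi/5)) + (2*exp(-4*I*pi/5) + exp(-2*I*pi/5) + 2*exp(2*I*pi/5)) + (2*exp(-2*I*pi/5) + exp(2*I*pi/5) + 2*exp(4*I*pi/5)) + (exp(-4*I*pi/5) + 2*exp(4*I*pi/5) + 2*exp(2*I*pi/5))] = 0/5 = 0
  <chi_rho, chi_2> = (1/5)[1*(5)*conj(1) + 1*(2 + 2*exp(-2*I*pi/5) + exp(-4*I*pi/5))*conj(exp(4*I*pi/5)) + 1*(2 + 2*exp(-4*I*pi/5) + exp(2*I*pi/5))*conj(exp(-2*I*pi/5)) + 1*(2 + exp(-2*I*pi/5) + 2*exp(4*I*pi/5))*conj(exp(2*I*pi/5)) + 1*(2 + exp(4*I*pi/5) + 2*exp(2*I*pi/5))*conj(exp(-4*I*pi/5))]
      = (1/5)[(5) + (2*exp(-4*I*pi/5) + exp(2*I*pi/5) + 2*exp(4*I*pi/5)) + (2*exp(-2*I*pi/5) + exp(4*I*pi/5) + 2*exp(2*I*pi/5)) + (2*exp(-2*I*pi/5) + exp(-4*I*pi/5) + 2*exp(2*I*pi/5)) + (2*exp(-4*I*pi/5) + exp(-2*I*pi/5) + 2*exp(4*I*pi/5))] = 0/5 = 0
  <chi_rho, chi_3> = (1/5)[1*(5)*conj(1) + 1*(2 + 2*exp(-2*I*pi/5) + exp(-4*I*pi/5))*conj(exp(-4*I*pi/5)) + 1*(2 + 2*exp(-4*I*pi/5) + exp(2*I*pi/5))*conj(exp(2*I*pi/5)) + 1*(2 + exp(-2*I*pi/5) + 2*exp(4*I*pi/5))*conj(exp(-2*I*pi/5)) + 1*(2 + exp(4*I*pi/5) + 2*exp(2*I*pi/5))*conj(exp(4*I*pi/5))]
      = (1/5)[(5) + (1 + 2*exp(4*I*pi/5) + 2*exp(2*I*pi/5)) + (1 + 2*exp(-2*I*pi/5) + 2*exp(4*I*pi/5)) + (1 + 2*exp(-4*I*pi/5) + 2*exp(2*I*pi/5)) + (1 + 2*exp(-2*I*pi/5) + 2*exp(-4*I*pi/5))] = 5/5 = 1
  <chi_rho, chi_4> = (1/5)[1*(5)*conj(1) + 1*(2 + 2*exp(-2*I*pi/5) + exp(-4*I*pi/5))*conj(exp(-2*I*pi/5)) + 1*(2 + 2*exp(-4*I*pi/5) + exp(2*I*pi/5))*conj(exp(-4*I*pi/5)) + 1*(2 + exp(-2*I*pi/5) + 2*exp(4*I*pi/5))*conj(exp(4*I*pi/5)) + 1*(2 + exp(4*I*pi/5) + 2*exp(2*I*pi/5))*conj(exp(2*I*pi/5))]
      = (1/5)[(5) + (2 + exp(-2*I*pi/5) + 2*exp(2*I*pi/5)) + (2 + exp(-4*I*pi/5) + 2*exp(4*I*pi/5)) + (2 + 2*exp(-4*I*pi/5) + exp(4*I*pi/5)) + (2 + 2*exp(-2*I*pi/5) + exp(2*I*pi/5))] = 10/5 = 2
(Exp terms are combined using exp(i*s)*conj(exp(i*t)) = exp(i*(s-t)), and sums of them are collapsed using the identity that for every m > 1 the m distinct m-th roots of unity sum to 0, e.g. 1 + exp(2*I*pi/3) + exp(-2*I*pi/3) = 0.)
Dimension check: dim(rho) = sum (mult * dim) = 2*1 + 0*1 + 0*1 + 1*1 + 2*1 = 5 = chi_rho(e) = 5.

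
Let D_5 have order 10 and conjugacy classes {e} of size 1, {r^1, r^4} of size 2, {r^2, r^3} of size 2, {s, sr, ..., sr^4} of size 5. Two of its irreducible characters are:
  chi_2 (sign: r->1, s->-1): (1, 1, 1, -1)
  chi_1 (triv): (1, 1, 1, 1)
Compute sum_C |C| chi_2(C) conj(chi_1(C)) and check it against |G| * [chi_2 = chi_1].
Sum = 0; so <chi_2, chi_1> = 0 (distinct irreducibles are orthogonal).

Justification: Compute term by term over conjugacy classes (|C| * chi_2(C) * conj(chi_1(C))):
  1*(1)*conj(1) + 2*(1)*conj(1) + 2*(1)*conj(1) + 5*(-1)*conj(1)
  = (1) + (2) + (2) + (-5)
  = 0.
Dividing by |G| = 10 gives 0/10 = 0, matching the row-orthogonality relation <chi_2, chi_1> = [chi_2 = chi_1].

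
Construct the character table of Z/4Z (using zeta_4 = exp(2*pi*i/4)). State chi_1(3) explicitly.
Character table of Z/4Z (irreps indexed chi_0,...,chi_3 with chi_k(m) = zeta_4^(k*m), zeta_4 = exp(2*pi*i/4)):
  irrep \ class  {0} (size 1)  {1} (size 1)  {2} (size 1)  {3} (size 1)
  chi_0          1             1             1             1           
  chi_1          1             I             -1            -I          
  chi_2          1             -1            1             -1          
  chi_3          1             -I            -1            I           

Spot check: chi_1(3) = zeta_4^(1*3) = zeta_4^3 = -I.

Solution. Z/4Z is abelian, so all 4 irreducible complex representations are 1-dimensional. They are given by chi_k(m) = zeta_4^(k*m) for k = 0,...,3. Row orthogonality: sum_m chi_k(m) conj(chi_l(m)) = 4 * [k = l].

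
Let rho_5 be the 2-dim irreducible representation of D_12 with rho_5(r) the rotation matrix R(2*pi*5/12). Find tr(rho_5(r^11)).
chi_{rho_5}(r^11) = 2*cos(2*pi*5*11/12) = -sqrt(3)

Justification: rho_5(r^11) is rotation by angle 2*pi*5*11/12, whose trace is 2*cos(2*pi*5*11/12) = -sqrt(3).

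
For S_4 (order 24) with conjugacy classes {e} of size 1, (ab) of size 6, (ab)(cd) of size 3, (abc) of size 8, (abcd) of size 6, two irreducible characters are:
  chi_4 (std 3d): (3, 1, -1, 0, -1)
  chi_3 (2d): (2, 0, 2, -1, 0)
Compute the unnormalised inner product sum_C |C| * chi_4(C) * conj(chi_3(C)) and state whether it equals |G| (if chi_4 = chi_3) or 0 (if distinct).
Sum = 0; so <chi_4, chi_3> = 0 (distinct irreducibles are orthogonal).

Details: Compute term by term over conjugacy classes (|C| * chi_4(C) * conj(chi_3(C))):
  1*(3)*conj(2) + 6*(1)*conj(0) + 3*(-1)*conj(2) + 8*(0)*conj(-1) + 6*(-1)*conj(0)
  = (6) + (0) + (-6) + (0) + (0)
  = 0.
Dividing by |G| = 24 gives 0/24 = 0, matching the row-orthogonality relation <chi_4, chi_3> = [chi_4 = chi_3].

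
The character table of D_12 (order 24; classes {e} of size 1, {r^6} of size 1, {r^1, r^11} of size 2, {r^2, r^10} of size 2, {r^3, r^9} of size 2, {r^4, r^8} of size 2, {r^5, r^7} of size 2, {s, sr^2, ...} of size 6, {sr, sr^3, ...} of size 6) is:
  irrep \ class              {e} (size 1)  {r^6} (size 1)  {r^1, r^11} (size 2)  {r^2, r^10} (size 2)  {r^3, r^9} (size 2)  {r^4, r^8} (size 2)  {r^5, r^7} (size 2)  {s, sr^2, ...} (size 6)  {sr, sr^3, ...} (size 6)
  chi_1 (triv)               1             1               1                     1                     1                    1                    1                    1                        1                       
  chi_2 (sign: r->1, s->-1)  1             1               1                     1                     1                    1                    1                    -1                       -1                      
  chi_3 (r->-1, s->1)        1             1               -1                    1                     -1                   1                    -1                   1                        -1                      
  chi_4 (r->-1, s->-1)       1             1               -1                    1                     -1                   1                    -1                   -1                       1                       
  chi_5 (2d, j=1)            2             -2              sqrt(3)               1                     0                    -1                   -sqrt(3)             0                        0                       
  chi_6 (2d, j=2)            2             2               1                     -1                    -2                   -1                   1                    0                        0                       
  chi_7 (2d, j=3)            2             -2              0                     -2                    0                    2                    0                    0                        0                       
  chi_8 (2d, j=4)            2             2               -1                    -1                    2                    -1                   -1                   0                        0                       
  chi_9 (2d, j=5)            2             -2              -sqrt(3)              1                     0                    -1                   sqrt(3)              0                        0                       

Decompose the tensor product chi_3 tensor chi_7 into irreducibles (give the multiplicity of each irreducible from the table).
chi_3 tensor chi_7 = chi_7 (all other irreducibles have multiplicity 0).

Details: The character of a tensor product is the pointwise product (chi_3 * chi_7)(C) = chi_3(C) * chi_7(C):
  {e}: (1)*(2), {r^6}: (1)*(-2), {r^1, r^11}: (-1)*(0), {r^2, r^10}: (1)*(-2), {r^3, r^9}: (-1)*(0), {r^4, r^8}: (1)*(2), {r^5, r^7}: (-1)*(0), {s, sr^2, ...}: (1)*(0), {sr, sr^3, ...}: (-1)*(0)
so (chi_3 * chi_7) takes values
  {e} -> 2, {r^6} -> -2, {r^1, r^11} -> 0, {r^2, r^10} -> -2, {r^3, r^9} -> 0, {r^4, r^8} -> 2, {r^5, r^7} -> 0, {s, sr^2, ...} -> 0, {sr, sr^3, ...} -> 0.
Now take the inner product of this character with each irreducible chi from the table, <chi_3*chi_7, chi> = (1/24) sum_C |C| (chi_3*chi_7)(C) conj(chi(C)):
  <chi_3*chi_7, chi_1> = (1/24)[1*(2)*conj(1) + 1*(-2)*conj(1) + 2*(0)*conj(1) + 2*(-2)*conj(1) + 2*(0)*conj(1) + 2*(2)*conj(1) + 2*(0)*conj(1) + 6*(0)*conj(1) + 6*(0)*conj(1)]
      = (1/24)[(2) + (-2) + (0) + (-4) + (0) + (4) + (0) + (0) + (0)] = 0/24 = 0
  <chi_3*chi_7, chi_2> = (1/24)[1*(2)*conj(1) + 1*(-2)*conj(1) + 2*(0)*conj(1) + 2*(-2)*conj(1) + 2*(0)*conj(1) + 2*(2)*conj(1) + 2*(0)*conj(1) + 6*(0)*conj(-1) + 6*(0)*conj(-1)]
      = (1/24)[(2) + (-2) + (0) + (-4) + (0) + (4) + (0) + (0) + (0)] = 0/24 = 0
  <chi_3*chi_7, chi_3> = (1/24)[1*(2)*conj(1) + 1*(-2)*conj(1) + 2*(0)*conj(-1) + 2*(-2)*conj(1) + 2*(0)*conj(-1) + 2*(2)*conj(1) + 2*(0)*conj(-1) + 6*(0)*conj(1) + 6*(0)*conj(-1)]
      = (1/24)[(2) + (-2) + (0) + (-4) + (0) + (4) + (0) + (0) + (0)] = 0/24 = 0
  <chi_3*chi_7, chi_4> = (1/24)[1*(2)*conj(1) + 1*(-2)*conj(1) + 2*(0)*conj(-1) + 2*(-2)*conj(1) + 2*(0)*conj(-1) + 2*(2)*conj(1) + 2*(0)*conj(-1) + 6*(0)*conj(-1) + 6*(0)*conj(1)]
      = (1/24)[(2) + (-2) + (0) + (-4) + (0) + (4) + (0) + (0) + (0)] = 0/24 = 0
  <chi_3*chi_7, chi_5> = (1/24)[1*(2)*conj(2) + 1*(-2)*conj(-2) + 2*(0)*conj(sqrt(3)) + 2*(-2)*conj(1) + 2*(0)*conj(0) + 2*(2)*conj(-1) + 2*(0)*conj(-sqrt(3)) + 6*(0)*conj(0) + 6*(0)*conj(0)]
      = (1/24)[(4) + (4) + (0) + (-4) + (0) + (-4) + (0) + (0) + (0)] = 0/24 = 0
  <chi_3*chi_7, chi_6> = (1/24)[1*(2)*conj(2) + 1*(-2)*conj(2) + 2*(0)*conj(1) + 2*(-2)*conj(-1) + 2*(0)*conj(-2) + 2*(2)*conj(-1) + 2*(0)*conj(1) + 6*(0)*conj(0) + 6*(0)*conj(0)]
      = (1/24)[(4) + (-4) + (0) + (4) + (0) + (-4) + (0) + (0) + (0)] = 0/24 = 0
  <chi_3*chi_7, chi_7> = (1/24)[1*(2)*conj(2) + 1*(-2)*conj(-2) + 2*(0)*conj(0) + 2*(-2)*conj(-2) + 2*(0)*conj(0) + 2*(2)*conj(2) + 2*(0)*conj(0) + 6*(0)*conj(0) + 6*(0)*conj(0)]
      = (1/24)[(4) + (4) + (0) + (8) + (0) + (8) + (0) + (0) + (0)] = 24/24 = 1
  <chi_3*chi_7, chi_8> = (1/24)[1*(2)*conj(2) + 1*(-2)*conj(2) + 2*(0)*conj(-1) + 2*(-2)*conj(-1) + 2*(0)*conj(2) + 2*(2)*conj(-1) + 2*(0)*conj(-1) + 6*(0)*conj(0) + 6*(0)*conj(0)]
      = (1/24)[(4) + (-4) + (0) + (4) + (0) + (-4) + (0) + (0) + (0)] = 0/24 = 0
  <chi_3*chi_7, chi_9> = (1/24)[1*(2)*conj(2) + 1*(-2)*conj(-2) + 2*(0)*conj(-sqrt(3)) + 2*(-2)*conj(1) + 2*(0)*conj(0) + 2*(2)*conj(-1) + 2*(0)*conj(sqrt(3)) + 6*(0)*conj(0) + 6*(0)*conj(0)]
      = (1/24)[(4) + (4) + (0) + (-4) + (0) + (-4) + (0) + (0) + (0)] = 0/24 = 0
Hence the multiplicities are chi_7: 1. Dimension check: dim(chi_3)*dim(chi_7) = 1*2 = 2 and sum (mult * dim) = 1*2 = 2.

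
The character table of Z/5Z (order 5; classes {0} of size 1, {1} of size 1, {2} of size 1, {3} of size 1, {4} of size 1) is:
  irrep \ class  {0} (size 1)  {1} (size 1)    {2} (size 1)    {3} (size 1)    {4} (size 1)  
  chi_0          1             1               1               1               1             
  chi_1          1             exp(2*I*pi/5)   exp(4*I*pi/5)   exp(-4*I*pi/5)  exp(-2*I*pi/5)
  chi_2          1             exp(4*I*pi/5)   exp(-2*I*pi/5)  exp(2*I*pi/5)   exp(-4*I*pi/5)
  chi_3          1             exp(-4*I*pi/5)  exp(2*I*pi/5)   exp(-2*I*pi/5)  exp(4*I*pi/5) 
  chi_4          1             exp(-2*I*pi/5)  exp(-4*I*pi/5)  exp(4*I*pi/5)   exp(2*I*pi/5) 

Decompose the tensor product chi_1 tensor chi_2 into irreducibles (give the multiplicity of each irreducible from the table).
chi_1 tensor chi_2 = chi_3 (all other irreducibles have multiplicity 0).

Justification: The character of a tensor product is the pointwise product (chi_1 * chi_2)(C) = chi_1(C) * chi_2(C):
  {0}: (1)*(1), {1}: (exp(2*I*pi/5))*(exp(4*I*pi/5)), {2}: (exp(4*I*pi/5))*(exp(-2*I*pi/5)), {3}: (exp(-4*I*pi/5))*(exp(2*I*pi/5)), {4}: (exp(-2*I*pi/5))*(exp(-4*I*pi/5))
so (chi_1 * chi_2) takes values
  {0} -> 1, {1} -> exp(-4*I*pi/5), {2} -> exp(2*I*pi/5), {3} -> exp(-2*I*pi/5), {4} -> exp(4*I*pi/5).
Now take the inner product of this character with each irreducible chi from the table, <chi_1*chi_2, chi> = (1/5) sum_C |C| (chi_1*chi_2)(C) conj(chi(C)):
  <chi_1*chi_2, chi_0> = (1/5)[1*(1)*conj(1) + 1*(exp(-4*I*pi/5))*conj(1) + 1*(exp(2*I*pi/5))*conj(1) + 1*(exp(-2*I*pi/5))*conj(1) + 1*(exp(4*I*pi/5))*conj(1)]
      = (1/5)[(1) + (exp(-4*I*pi/5)) + (exp(2*I*pi/5)) + (exp(-2*I*pi/5)) + (exp(4*I*pi/5))] = 0/5 = 0
  <chi_1*chi_2, chi_1> = (1/5)[1*(1)*conj(1) + 1*(exp(-4*I*pi/5))*conj(exp(2*I*pi/5)) + 1*(exp(2*I*pi/5))*conj(exp(4*I*pi/5)) + 1*(exp(-2*I*pi/5))*conj(exp(-4*I*pi/5)) + 1*(exp(4*I*pi/5))*conj(exp(-2*I*pi/5))]
      = (1/5)[(1) + (exp(4*I*pi/5)) + (exp(-2*I*pi/5)) + (exp(2*I*pi/5)) + (exp(-4*I*pi/5))] = 0/5 = 0
  <chi_1*chi_2, chi_2> = (1/5)[1*(1)*conj(1) + 1*(exp(-4*I*pi/5))*conj(exp(4*I*pi/5)) + 1*(exp(2*I*pi/5))*conj(exp(-2*I*pi/5)) + 1*(exp(-2*I*pi/5))*conj(exp(2*I*pi/5)) + 1*(exp(4*I*pi/5))*conj(exp(-4*I*pi/5))]
      = (1/5)[(1) + (exp(2*I*pi/5)) + (exp(4*I*pi/5)) + (exp(-4*I*pi/5)) + (exp(-2*I*pi/5))] = 0/5 = 0
  <chi_1*chi_2, chi_3> = (1/5)[1*(1)*conj(1) + 1*(exp(-4*I*pi/5))*conj(exp(-4*I*pi/5)) + 1*(exp(2*I*pi/5))*conj(exp(2*I*pi/5)) + 1*(exp(-2*I*pi/5))*conj(exp(-2*I*pi/5)) + 1*(exp(4*I*pi/5))*conj(exp(4*I*pi/5))]
      = (1/5)[(1) + (1) + (1) + (1) + (1)] = 5/5 = 1
  <chi_1*chi_2, chi_4> = (1/5)[1*(1)*conj(1) + 1*(exp(-4*I*pi/5))*conj(exp(-2*I*pi/5)) + 1*(exp(2*I*pi/5))*conj(exp(-4*I*pi/5)) + 1*(exp(-2*I*pi/5))*conj(exp(4*I*pi/5)) + 1*(exp(4*I*pi/5))*conj(exp(2*I*pi/5))]
      = (1/5)[(1) + (exp(-2*I*pi/5)) + (exp(-4*I*pi/5)) + (exp(4*I*pi/5)) + (exp(2*I*pi/5))] = 0/5 = 0
(Exp terms are combined using exp(i*s)*conj(exp(i*t)) = exp(i*(s-t)), and sums of them are collapsed using the identity that for every m > 1 the m distinct m-th roots of unity sum to 0, e.g. 1 + exp(2*I*pi/3) + exp(-2*I*pi/3) = 0.)
Hence the multiplicities are chi_3: 1. Dimension check: dim(chi_1)*dim(chi_2) = 1*1 = 1 and sum (mult * dim) = 1*1 = 1.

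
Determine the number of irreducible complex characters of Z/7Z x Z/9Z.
63

Reasoning: The number of irreducible complex representations of a finite group equals its number of conjugacy classes. Z/7Z x Z/9Z is abelian of order 63, so every element is its own conjugacy class: 63 classes, so Z/7Z x Z/9Z (order 63) has exactly 63 irreducible complex representations.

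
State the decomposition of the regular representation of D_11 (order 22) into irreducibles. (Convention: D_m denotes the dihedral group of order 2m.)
Each irreducible V_i of dimension d_i appears with multiplicity d_i, i.e. rho_reg = (direct sum over all irreducibles V_i) d_i V_i. The irreducible dimensions for D_11 are 1, 1, 2, 2, 2, 2, 2: 2 irreducibles of dimension 1, each with multiplicity 1; 5 irreducibles of dimension 2, each with multiplicity 2. Total dimension 2*1*1 + 5*2*2 = 22 = |G|.

Why: General theorem: in the regular representation of a finite group G, each irreducible appears with multiplicity equal to its dimension. Check: dim(rho_reg) = sum d_i^2 = 1 + 1 + 4 + 4 + 4 + 4 + 4 = 22 = |G|.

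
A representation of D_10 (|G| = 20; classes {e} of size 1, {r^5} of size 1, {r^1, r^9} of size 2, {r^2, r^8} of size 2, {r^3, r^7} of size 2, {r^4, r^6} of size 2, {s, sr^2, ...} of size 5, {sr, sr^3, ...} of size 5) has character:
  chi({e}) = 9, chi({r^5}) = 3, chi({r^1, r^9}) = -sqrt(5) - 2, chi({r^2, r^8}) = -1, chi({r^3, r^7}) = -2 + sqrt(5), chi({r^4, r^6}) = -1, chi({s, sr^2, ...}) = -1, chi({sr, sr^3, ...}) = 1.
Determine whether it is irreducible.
Not irreducible (reducible): <chi, chi> = 7 > 1.

Derivation: <chi, chi> = (1/|G|) sum_C |C| * |chi(C)|^2 = (1/20)[1*|9|^2 + 1*|3|^2 + 2*|-sqrt(5) - 2|^2 + 2*|-1|^2 + 2*|-2 + sqrt(5)|^2 + 2*|-1|^2 + 5*|-1|^2 + 5*|1|^2]
  = (1/20)[(81) + (9) + (8*sqrt(5) + 18) + (2) + (18 - 8*sqrt(5)) + (2) + (5) + (5)] = 140/20 = 7.
A character is irreducible iff <chi, chi> = 1, so this representation is reducible.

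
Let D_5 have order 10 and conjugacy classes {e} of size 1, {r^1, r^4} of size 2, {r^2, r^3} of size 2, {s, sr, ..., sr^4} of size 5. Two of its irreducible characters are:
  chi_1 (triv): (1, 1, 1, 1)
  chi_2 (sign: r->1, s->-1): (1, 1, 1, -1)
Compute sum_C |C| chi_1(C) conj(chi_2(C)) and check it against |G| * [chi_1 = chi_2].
Sum = 0; so <chi_1, chi_2> = 0 (distinct irreducibles are orthogonal).

Details: Compute term by term over conjugacy classes (|C| * chi_1(C) * conj(chi_2(C))):
  1*(1)*conj(1) + 2*(1)*conj(1) + 2*(1)*conj(1) + 5*(1)*conj(-1)
  = (1) + (2) + (2) + (-5)
  = 0.
Dividing by |G| = 10 gives 0/10 = 0, matching the row-orthogonality relation <chi_1, chi_2> = [chi_1 = chi_2].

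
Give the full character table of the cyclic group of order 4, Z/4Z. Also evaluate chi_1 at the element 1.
Character table of Z/4Z (irreps indexed chi_0,...,chi_3 with chi_k(m) = zeta_4^(k*m), zeta_4 = exp(2*pi*i/4)):
  irrep \ class  {0} (size 1)  {1} (size 1)  {2} (size 1)  {3} (size 1)
  chi_0          1             1             1             1           
  chi_1          1             I             -1            -I          
  chi_2          1             -1            1             -1          
  chi_3          1             -I            -1            I           

Spot check: chi_1(1) = zeta_4^(1*1) = zeta_4^1 = I.

Justification: Z/4Z is abelian, so all 4 irreducible complex representations are 1-dimensional. They are given by chi_k(m) = zeta_4^(k*m) for k = 0,...,3. Row orthogonality: sum_m chi_k(m) conj(chi_l(m)) = 4 * [k = l].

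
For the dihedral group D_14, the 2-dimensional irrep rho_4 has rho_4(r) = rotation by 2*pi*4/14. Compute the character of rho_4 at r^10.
chi_{rho_4}(r^10) = 2*cos(2*pi*4*10/14) = 2*cos(2*pi/7)

Derivation: rho_4(r^10) is rotation by angle 2*pi*4*10/14, whose trace is 2*cos(2*pi*4*10/14) = 2*cos(2*pi/7).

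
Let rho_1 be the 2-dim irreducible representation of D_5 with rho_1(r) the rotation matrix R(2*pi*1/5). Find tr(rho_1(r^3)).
chi_{rho_1}(r^3) = 2*cos(2*pi*1*3/5) = -sqrt(5)/2 - 1/2

Explanation: rho_1(r^3) is rotation by angle 2*pi*1*3/5, whose trace is 2*cos(2*pi*1*3/5) = -sqrt(5)/2 - 1/2.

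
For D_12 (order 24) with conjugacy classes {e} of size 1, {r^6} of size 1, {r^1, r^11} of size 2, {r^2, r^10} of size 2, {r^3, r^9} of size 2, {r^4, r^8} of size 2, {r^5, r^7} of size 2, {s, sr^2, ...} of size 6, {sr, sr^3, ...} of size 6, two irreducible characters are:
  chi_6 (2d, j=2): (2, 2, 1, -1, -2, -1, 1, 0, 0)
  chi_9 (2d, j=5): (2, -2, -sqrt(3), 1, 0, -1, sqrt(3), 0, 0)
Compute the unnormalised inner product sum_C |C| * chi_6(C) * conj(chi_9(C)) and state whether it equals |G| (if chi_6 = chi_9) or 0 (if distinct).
Sum = 0; so <chi_6, chi_9> = 0 (distinct irreducibles are orthogonal).

Justification: Compute term by term over conjugacy classes (|C| * chi_6(C) * conj(chi_9(C))):
  1*(2)*conj(2) + 1*(2)*conj(-2) + 2*(1)*conj(-sqrt(3)) + 2*(-1)*conj(1) + 2*(-2)*conj(0) + 2*(-1)*conj(-1) + 2*(1)*conj(sqrt(3)) + 6*(0)*conj(0) + 6*(0)*conj(0)
  = (4) + (-4) + (-2*sqrt(3)) + (-2) + (0) + (2) + (2*sqrt(3)) + (0) + (0)
  = 0.
Dividing by |G| = 24 gives 0/24 = 0, matching the row-orthogonality relation <chi_6, chi_9> = [chi_6 = chi_9].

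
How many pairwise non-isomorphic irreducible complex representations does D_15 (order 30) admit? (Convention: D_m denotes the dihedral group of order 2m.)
9

Reasoning: The number of irreducible complex representations of a finite group equals its number of conjugacy classes. D_15 has 9 conjugacy classes ((n+3)/2 for n odd), so D_15 (order 30) has exactly 9 irreducible complex representations.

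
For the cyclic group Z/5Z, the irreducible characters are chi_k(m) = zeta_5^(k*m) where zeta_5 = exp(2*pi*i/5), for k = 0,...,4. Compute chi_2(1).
chi_2(1) = zeta_5^2 = exp(4*I*pi/5)

Solution. chi_2(1) = zeta_5^(2*1) = zeta_5^2. Since zeta_5^5 = 1, this equals zeta_5^2 = exp(2*pi*i*2/5) = exp(4*I*pi/5).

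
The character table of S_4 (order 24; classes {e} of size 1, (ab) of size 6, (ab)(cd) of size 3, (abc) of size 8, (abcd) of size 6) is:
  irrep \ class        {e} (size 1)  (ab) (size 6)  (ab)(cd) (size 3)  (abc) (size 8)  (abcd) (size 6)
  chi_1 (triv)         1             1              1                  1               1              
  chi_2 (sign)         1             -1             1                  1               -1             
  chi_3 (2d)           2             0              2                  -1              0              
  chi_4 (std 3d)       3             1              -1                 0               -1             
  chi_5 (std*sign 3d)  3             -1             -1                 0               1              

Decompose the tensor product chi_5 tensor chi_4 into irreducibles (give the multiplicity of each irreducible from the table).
chi_5 tensor chi_4 = chi_2 + chi_3 + chi_4 + chi_5 (all other irreducibles have multiplicity 0).

Justification: The character of a tensor product is the pointwise product (chi_5 * chi_4)(C) = chi_5(C) * chi_4(C):
  {e}: (3)*(3), (ab): (-1)*(1), (ab)(cd): (-1)*(-1), (abc): (0)*(0), (abcd): (1)*(-1)
so (chi_5 * chi_4) takes values
  {e} -> 9, (ab) -> -1, (ab)(cd) -> 1, (abc) -> 0, (abcd) -> -1.
Now take the inner product of this character with each irreducible chi from the table, <chi_5*chi_4, chi> = (1/24) sum_C |C| (chi_5*chi_4)(C) conj(chi(C)):
  <chi_5*chi_4, chi_1> = (1/24)[1*(9)*conj(1) + 6*(-1)*conj(1) + 3*(1)*conj(1) + 8*(0)*conj(1) + 6*(-1)*conj(1)]
      = (1/24)[(9) + (-6) + (3) + (0) + (-6)] = 0/24 = 0
  <chi_5*chi_4, chi_2> = (1/24)[1*(9)*conj(1) + 6*(-1)*conj(-1) + 3*(1)*conj(1) + 8*(0)*conj(1) + 6*(-1)*conj(-1)]
      = (1/24)[(9) + (6) + (3) + (0) + (6)] = 24/24 = 1
  <chi_5*chi_4, chi_3> = (1/24)[1*(9)*conj(2) + 6*(-1)*conj(0) + 3*(1)*conj(2) + 8*(0)*conj(-1) + 6*(-1)*conj(0)]
      = (1/24)[(18) + (0) + (6) + (0) + (0)] = 24/24 = 1
  <chi_5*chi_4, chi_4> = (1/24)[1*(9)*conj(3) + 6*(-1)*conj(1) + 3*(1)*conj(-1) + 8*(0)*conj(0) + 6*(-1)*conj(-1)]
      = (1/24)[(27) + (-6) + (-3) + (0) + (6)] = 24/24 = 1
  <chi_5*chi_4, chi_5> = (1/24)[1*(9)*conj(3) + 6*(-1)*conj(-1) + 3*(1)*conj(-1) + 8*(0)*conj(0) + 6*(-1)*conj(1)]
      = (1/24)[(27) + (6) + (-3) + (0) + (-6)] = 24/24 = 1
Hence the multiplicities are chi_2: 1, chi_3: 1, chi_4: 1, chi_5: 1. Dimension check: dim(chi_5)*dim(chi_4) = 3*3 = 9 and sum (mult * dim) = 1*1 + 1*2 + 1*3 + 1*3 = 9.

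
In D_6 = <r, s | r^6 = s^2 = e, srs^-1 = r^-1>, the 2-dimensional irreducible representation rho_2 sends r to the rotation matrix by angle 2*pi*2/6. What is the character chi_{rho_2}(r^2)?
chi_{rho_2}(r^2) = 2*cos(2*pi*2*2/6) = -1

rho_2(r^2) is rotation by angle 2*pi*2*2/6, whose trace is 2*cos(2*pi*2*2/6) = -1.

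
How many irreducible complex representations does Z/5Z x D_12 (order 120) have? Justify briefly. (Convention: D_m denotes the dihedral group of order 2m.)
45

Details: The number of irreducible complex representations of a finite group equals its number of conjugacy classes. For a direct product, #classes(G x H) = #classes(G) * #classes(H). Z/5Z has 5 classes (abelian), D_12 has 9 classes, so 5 * 9 = 45, so Z/5Z x D_12 (order 120) has exactly 45 irreducible complex representations.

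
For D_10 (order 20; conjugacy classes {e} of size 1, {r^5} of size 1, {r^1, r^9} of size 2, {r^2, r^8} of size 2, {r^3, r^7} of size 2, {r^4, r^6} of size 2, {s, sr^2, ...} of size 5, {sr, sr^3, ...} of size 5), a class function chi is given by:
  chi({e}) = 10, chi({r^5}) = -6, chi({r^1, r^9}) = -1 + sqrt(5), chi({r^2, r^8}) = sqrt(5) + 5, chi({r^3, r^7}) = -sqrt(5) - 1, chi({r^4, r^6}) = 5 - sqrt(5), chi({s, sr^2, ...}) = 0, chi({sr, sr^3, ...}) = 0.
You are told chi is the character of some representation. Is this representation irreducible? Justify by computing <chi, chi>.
Not irreducible (reducible): <chi, chi> = 14 > 1.

Proof sketch: <chi, chi> = (1/|G|) sum_C |C| * |chi(C)|^2 = (1/20)[1*|10|^2 + 1*|-6|^2 + 2*|-1 + sqrt(5)|^2 + 2*|sqrt(5) + 5|^2 + 2*|-sqrt(5) - 1|^2 + 2*|5 - sqrt(5)|^2 + 5*|0|^2 + 5*|0|^2]
  = (1/20)[(100) + (36) + (12 - 4*sqrt(5)) + (20*sqrt(5) + 60) + (4*sqrt(5) + 12) + (60 - 20*sqrt(5)) + (0) + (0)] = 280/20 = 14.
A character is irreducible iff <chi, chi> = 1, so this representation is reducible.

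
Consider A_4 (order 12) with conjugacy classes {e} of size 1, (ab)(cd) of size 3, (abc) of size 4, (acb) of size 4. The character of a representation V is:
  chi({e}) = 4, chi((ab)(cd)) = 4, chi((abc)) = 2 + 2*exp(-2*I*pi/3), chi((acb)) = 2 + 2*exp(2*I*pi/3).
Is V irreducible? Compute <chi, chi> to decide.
Not irreducible (reducible): <chi, chi> = 8 > 1.

Explanation: <chi, chi> = (1/|G|) sum_C |C| * |chi(C)|^2 = (1/12)[1*|4|^2 + 3*|4|^2 + 4*|2 + 2*exp(-2*I*pi/3)|^2 + 4*|2 + 2*exp(2*I*pi/3)|^2]
  = (1/12)[(16) + (48) + (16) + (16)] = 96/12 = 8.
(Exp terms are combined using exp(i*s)*conj(exp(i*t)) = exp(i*(s-t)), and sums of them are collapsed using the identity that for every m > 1 the m distinct m-th roots of unity sum to 0, e.g. 1 + exp(2*I*pi/3) + exp(-2*I*pi/3) = 0.)
A character is irreducible iff <chi, chi> = 1, so this representation is reducible.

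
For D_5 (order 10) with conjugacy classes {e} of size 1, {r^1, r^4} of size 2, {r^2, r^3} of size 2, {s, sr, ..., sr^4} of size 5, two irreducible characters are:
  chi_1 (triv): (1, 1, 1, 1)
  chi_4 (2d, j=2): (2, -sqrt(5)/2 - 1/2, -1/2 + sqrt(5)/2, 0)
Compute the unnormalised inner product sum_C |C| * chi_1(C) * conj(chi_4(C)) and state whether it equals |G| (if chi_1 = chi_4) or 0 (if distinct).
Sum = 0; so <chi_1, chi_4> = 0 (distinct irreducibles are orthogonal).

Solution. Compute term by term over conjugacy classes (|C| * chi_1(C) * conj(chi_4(C))):
  1*(1)*conj(2) + 2*(1)*conj(-sqrt(5)/2 - 1/2) + 2*(1)*conj(-1/2 + sqrt(5)/2) + 5*(1)*conj(0)
  = (2) + (-sqrt(5) - 1) + (-1 + sqrt(5)) + (0)
  = 0.
Dividing by |G| = 10 gives 0/10 = 0, matching the row-orthogonality relation <chi_1, chi_4> = [chi_1 = chi_4].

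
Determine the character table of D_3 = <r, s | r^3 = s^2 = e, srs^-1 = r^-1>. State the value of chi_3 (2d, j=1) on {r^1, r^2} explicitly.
Conjugacy classes: {e} of size 1, {r^1, r^2} of size 2, {s, sr, ..., sr^2} of size 3.
Character table:
  irrep \ class              {e} (size 1)  {r^1, r^2} (size 2)  {s, sr, ..., sr^2} (size 3)
  chi_1 (triv)               1             1                    1                          
  chi_2 (sign: r->1, s->-1)  1             1                    -1                         
  chi_3 (2d, j=1)            2             -1                   0                          

Spot check: chi_3 (2d, j=1) on {r^1, r^2} = -1.

Why: D_3 has order 2*3 = 6 with 3 conjugacy classes, hence 3 irreducibles. Sum of squared dims 1 + 1 + 4 = 6 = |G|. Linear characters come from the abelianisation; the 2-dimensional irreps have character r^k -> 2*cos(2*pi*j*k/3), reflections -> 0.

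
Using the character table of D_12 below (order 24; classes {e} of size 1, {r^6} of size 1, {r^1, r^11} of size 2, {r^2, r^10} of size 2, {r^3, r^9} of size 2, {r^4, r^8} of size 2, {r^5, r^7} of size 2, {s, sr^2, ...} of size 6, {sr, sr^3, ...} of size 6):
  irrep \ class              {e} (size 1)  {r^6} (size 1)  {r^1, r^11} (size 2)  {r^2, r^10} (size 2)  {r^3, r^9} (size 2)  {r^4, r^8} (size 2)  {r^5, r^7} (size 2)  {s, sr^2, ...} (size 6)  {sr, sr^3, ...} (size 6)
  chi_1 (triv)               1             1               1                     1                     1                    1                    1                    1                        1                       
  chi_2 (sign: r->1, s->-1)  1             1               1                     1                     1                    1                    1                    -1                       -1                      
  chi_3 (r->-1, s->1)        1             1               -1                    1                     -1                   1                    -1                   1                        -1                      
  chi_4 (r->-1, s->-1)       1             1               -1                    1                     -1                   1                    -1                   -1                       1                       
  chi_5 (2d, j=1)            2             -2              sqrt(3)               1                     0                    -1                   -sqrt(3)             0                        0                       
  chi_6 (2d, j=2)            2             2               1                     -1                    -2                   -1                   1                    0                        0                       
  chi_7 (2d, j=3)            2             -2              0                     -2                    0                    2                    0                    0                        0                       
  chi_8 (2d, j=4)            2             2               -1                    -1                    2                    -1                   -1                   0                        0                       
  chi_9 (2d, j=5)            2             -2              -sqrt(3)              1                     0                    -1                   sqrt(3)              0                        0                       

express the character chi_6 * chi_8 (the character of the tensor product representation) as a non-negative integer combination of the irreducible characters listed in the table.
chi_6 tensor chi_8 = chi_3 + chi_4 + chi_6 (all other irreducibles have multiplicity 0).

Derivation: The character of a tensor product is the pointwise product (chi_6 * chi_8)(C) = chi_6(C) * chi_8(C):
  {e}: (2)*(2), {r^6}: (2)*(2), {r^1, r^11}: (1)*(-1), {r^2, r^10}: (-1)*(-1), {r^3, r^9}: (-2)*(2), {r^4, r^8}: (-1)*(-1), {r^5, r^7}: (1)*(-1), {s, sr^2, ...}: (0)*(0), {sr, sr^3, ...}: (0)*(0)
so (chi_6 * chi_8) takes values
  {e} -> 4, {r^6} -> 4, {r^1, r^11} -> -1, {r^2, r^10} -> 1, {r^3, r^9} -> -4, {r^4, r^8} -> 1, {r^5, r^7} -> -1, {s, sr^2, ...} -> 0, {sr, sr^3, ...} -> 0.
Now take the inner product of this character with each irreducible chi from the table, <chi_6*chi_8, chi> = (1/24) sum_C |C| (chi_6*chi_8)(C) conj(chi(C)):
  <chi_6*chi_8, chi_1> = (1/24)[1*(4)*conj(1) + 1*(4)*conj(1) + 2*(-1)*conj(1) + 2*(1)*conj(1) + 2*(-4)*conj(1) + 2*(1)*conj(1) + 2*(-1)*conj(1) + 6*(0)*conj(1) + 6*(0)*conj(1)]
      = (1/24)[(4) + (4) + (-2) + (2) + (-8) + (2) + (-2) + (0) + (0)] = 0/24 = 0
  <chi_6*chi_8, chi_2> = (1/24)[1*(4)*conj(1) + 1*(4)*conj(1) + 2*(-1)*conj(1) + 2*(1)*conj(1) + 2*(-4)*conj(1) + 2*(1)*conj(1) + 2*(-1)*conj(1) + 6*(0)*conj(-1) + 6*(0)*conj(-1)]
      = (1/24)[(4) + (4) + (-2) + (2) + (-8) + (2) + (-2) + (0) + (0)] = 0/24 = 0
  <chi_6*chi_8, chi_3> = (1/24)[1*(4)*conj(1) + 1*(4)*conj(1) + 2*(-1)*conj(-1) + 2*(1)*conj(1) + 2*(-4)*conj(-1) + 2*(1)*conj(1) + 2*(-1)*conj(-1) + 6*(0)*conj(1) + 6*(0)*conj(-1)]
      = (1/24)[(4) + (4) + (2) + (2) + (8) + (2) + (2) + (0) + (0)] = 24/24 = 1
  <chi_6*chi_8, chi_4> = (1/24)[1*(4)*conj(1) + 1*(4)*conj(1) + 2*(-1)*conj(-1) + 2*(1)*conj(1) + 2*(-4)*conj(-1) + 2*(1)*conj(1) + 2*(-1)*conj(-1) + 6*(0)*conj(-1) + 6*(0)*conj(1)]
      = (1/24)[(4) + (4) + (2) + (2) + (8) + (2) + (2) + (0) + (0)] = 24/24 = 1
  <chi_6*chi_8, chi_5> = (1/24)[1*(4)*conj(2) + 1*(4)*conj(-2) + 2*(-1)*conj(sqrt(3)) + 2*(1)*conj(1) + 2*(-4)*conj(0) + 2*(1)*conj(-1) + 2*(-1)*conj(-sqrt(3)) + 6*(0)*conj(0) + 6*(0)*conj(0)]
      = (1/24)[(8) + (-8) + (-2*sqrt(3)) + (2) + (0) + (-2) + (2*sqrt(3)) + (0) + (0)] = 0/24 = 0
  <chi_6*chi_8, chi_6> = (1/24)[1*(4)*conj(2) + 1*(4)*conj(2) + 2*(-1)*conj(1) + 2*(1)*conj(-1) + 2*(-4)*conj(-2) + 2*(1)*conj(-1) + 2*(-1)*conj(1) + 6*(0)*conj(0) + 6*(0)*conj(0)]
      = (1/24)[(8) + (8) + (-2) + (-2) + (16) + (-2) + (-2) + (0) + (0)] = 24/24 = 1
  <chi_6*chi_8, chi_7> = (1/24)[1*(4)*conj(2) + 1*(4)*conj(-2) + 2*(-1)*conj(0) + 2*(1)*conj(-2) + 2*(-4)*conj(0) + 2*(1)*conj(2) + 2*(-1)*conj(0) + 6*(0)*conj(0) + 6*(0)*conj(0)]
      = (1/24)[(8) + (-8) + (0) + (-4) + (0) + (4) + (0) + (0) + (0)] = 0/24 = 0
  <chi_6*chi_8, chi_8> = (1/24)[1*(4)*conj(2) + 1*(4)*conj(2) + 2*(-1)*conj(-1) + 2*(1)*conj(-1) + 2*(-4)*conj(2) + 2*(1)*conj(-1) + 2*(-1)*conj(-1) + 6*(0)*conj(0) + 6*(0)*conj(0)]
      = (1/24)[(8) + (8) + (2) + (-2) + (-16) + (-2) + (2) + (0) + (0)] = 0/24 = 0
  <chi_6*chi_8, chi_9> = (1/24)[1*(4)*conj(2) + 1*(4)*conj(-2) + 2*(-1)*conj(-sqrt(3)) + 2*(1)*conj(1) + 2*(-4)*conj(0) + 2*(1)*conj(-1) + 2*(-1)*conj(sqrt(3)) + 6*(0)*conj(0) + 6*(0)*conj(0)]
      = (1/24)[(8) + (-8) + (2*sqrt(3)) + (2) + (0) + (-2) + (-2*sqrt(3)) + (0) + (0)] = 0/24 = 0
Hence the multiplicities are chi_3: 1, chi_4: 1, chi_6: 1. Dimension check: dim(chi_6)*dim(chi_8) = 2*2 = 4 and sum (mult * dim) = 1*1 + 1*1 + 1*2 = 4.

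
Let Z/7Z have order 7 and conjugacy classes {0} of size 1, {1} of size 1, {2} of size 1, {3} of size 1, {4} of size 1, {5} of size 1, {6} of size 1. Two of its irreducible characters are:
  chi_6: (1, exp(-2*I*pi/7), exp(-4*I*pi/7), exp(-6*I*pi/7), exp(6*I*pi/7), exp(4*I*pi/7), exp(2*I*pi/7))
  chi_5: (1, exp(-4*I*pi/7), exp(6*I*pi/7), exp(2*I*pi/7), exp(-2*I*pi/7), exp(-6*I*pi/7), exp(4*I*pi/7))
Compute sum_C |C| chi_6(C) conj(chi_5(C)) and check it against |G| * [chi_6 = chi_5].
Sum = 0; so <chi_6, chi_5> = 0 (distinct irreducibles are orthogonal).

Compute term by term over conjugacy classes (|C| * chi_6(C) * conj(chi_5(C))):
  1*(1)*conj(1) + 1*(exp(-2*I*pi/7))*conj(exp(-4*I*pi/7)) + 1*(exp(-4*I*pi/7))*conj(exp(6*I*pi/7)) + 1*(exp(-6*I*pi/7))*conj(exp(2*I*pi/7)) + 1*(exp(6*I*pi/7))*conj(exp(-2*I*pi/7)) + 1*(exp(4*I*pi/7))*conj(exp(-6*I*pi/7)) + 1*(exp(2*I*pi/7))*conj(exp(4*I*pi/7))
  = (1) + (exp(2*I*pi/7)) + (exp(4*I*pi/7)) + (exp(6*I*pi/7)) + (exp(-6*I*pi/7)) + (exp(-4*I*pi/7)) + (exp(-2*I*pi/7))
  = 0.
(Exp terms are combined using exp(i*s)*conj(exp(i*t)) = exp(i*(s-t)), and sums of them are collapsed using the identity that for every m > 1 the m distinct m-th roots of unity sum to 0, e.g. 1 + exp(2*I*pi/3) + exp(-2*I*pi/3) = 0.)
Dividing by |G| = 7 gives 0/7 = 0, matching the row-orthogonality relation <chi_6, chi_5> = [chi_6 = chi_5].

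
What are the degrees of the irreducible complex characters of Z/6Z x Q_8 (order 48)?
Dimensions: 1, 1, 1, 1, 1, 1, 1, 1, 1, 1, 1, 1, 1, 1, 1, 1, 1, 1, 1, 1, 1, 1, 1, 1, 2, 2, 2, 2, 2, 2

Explanation: There are 30 irreducibles (= number of conjugacy classes). Their dimensions d_i satisfy sum d_i^2 = |G| = 48: 1 + 1 + 1 + 1 + 1 + 1 + 1 + 1 + 1 + 1 + 1 + 1 + 1 + 1 + 1 + 1 + 1 + 1 + 1 + 1 + 1 + 1 + 1 + 1 + 4 + 4 + 4 + 4 + 4 + 4 = 48. (For the product with Z/6Z: each of the 6 1-dim characters of Z/6Z tensors with each irrep of Q_8, giving 6 copies of each Q_8-dimension.)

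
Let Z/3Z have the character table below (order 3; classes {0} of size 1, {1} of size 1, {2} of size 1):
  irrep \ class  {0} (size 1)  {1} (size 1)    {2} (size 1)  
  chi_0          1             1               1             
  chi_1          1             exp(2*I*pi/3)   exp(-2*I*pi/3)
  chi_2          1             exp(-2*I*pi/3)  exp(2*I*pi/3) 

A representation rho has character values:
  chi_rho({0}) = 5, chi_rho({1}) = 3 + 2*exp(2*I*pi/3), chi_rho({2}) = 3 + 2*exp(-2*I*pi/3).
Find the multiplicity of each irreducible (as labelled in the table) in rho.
Multiplicities: chi_0: 3, chi_1: 2, chi_2: 0.

Argument: Use <chi_rho, chi> = (1/|G|) sum_C |C| * chi_rho(C) * conj(chi(C)) with |G| = 3 for each irreducible chi in the table:
  <chi_rho, chi_0> = (1/3)[1*(5)*conj(1) + 1*(3 + 2*exp(2*I*pi/3))*conj(1) + 1*(3 + 2*exp(-2*I*pi/3))*conj(1)]
      = (1/3)[(5) + (3 + 2*exp(2*I*pi/3)) + (3 + 2*exp(-2*I*pi/3))] = 9/3 = 3
  <chi_rho, chi_1> = (1/3)[1*(5)*conj(1) + 1*(3 + 2*exp(2*I*pi/3))*conj(exp(2*I*pi/3)) + 1*(3 + 2*exp(-2*I*pi/3))*conj(exp(-2*I*pi/3))]
      = (1/3)[(5) + (2 + 3*exp(-2*I*pi/3)) + (2 + 3*exp(2*I*pi/3))] = 6/3 = 2
  <chi_rho, chi_2> = (1/3)[1*(5)*conj(1) + 1*(3 + 2*exp(2*I*pi/3))*conj(exp(-2*I*pi/3)) + 1*(3 + 2*exp(-2*I*pi/3))*conj(exp(2*I*pi/3))]
      = (1/3)[(5) + (2*exp(-2*I*pi/3) + 3*exp(2*I*pi/3)) + (3*exp(-2*I*pi/3) + 2*exp(2*I*pi/3))] = 0/3 = 0
(Exp terms are combined using exp(i*s)*conj(exp(i*t)) = exp(i*(s-t)), and sums of them are collapsed using the identity that for every m > 1 the m distinct m-th roots of unity sum to 0, e.g. 1 + exp(2*I*pi/3) + exp(-2*I*pi/3) = 0.)
Dimension check: dim(rho) = sum (mult * dim) = 3*1 + 2*1 + 0*1 = 5 = chi_rho(e) = 5.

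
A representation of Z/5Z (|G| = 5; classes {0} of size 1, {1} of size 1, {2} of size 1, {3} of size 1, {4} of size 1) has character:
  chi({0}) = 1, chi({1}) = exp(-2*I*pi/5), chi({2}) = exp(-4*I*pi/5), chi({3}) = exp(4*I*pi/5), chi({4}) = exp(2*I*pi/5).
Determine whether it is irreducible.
Irreducible: <chi, chi> = 1.

Derivation: <chi, chi> = (1/|G|) sum_C |C| * |chi(C)|^2 = (1/5)[1*|1|^2 + 1*|exp(-2*I*pi/5)|^2 + 1*|exp(-4*I*pi/5)|^2 + 1*|exp(4*I*pi/5)|^2 + 1*|exp(2*I*pi/5)|^2]
  = (1/5)[(1) + (1) + (1) + (1) + (1)] = 5/5 = 1.
(Exp terms are combined using exp(i*s)*conj(exp(i*t)) = exp(i*(s-t)), and sums of them are collapsed using the identity that for every m > 1 the m distinct m-th roots of unity sum to 0, e.g. 1 + exp(2*I*pi/3) + exp(-2*I*pi/3) = 0.)
A character is irreducible iff <chi, chi> = 1, so this representation is irreducible.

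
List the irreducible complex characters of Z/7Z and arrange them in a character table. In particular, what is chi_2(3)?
Character table of Z/7Z (irreps indexed chi_0,...,chi_6 with chi_k(m) = zeta_7^(k*m), zeta_7 = exp(2*pi*i/7)):
  irrep \ class  {0} (size 1)  {1} (size 1)    {2} (size 1)    {3} (size 1)    {4} (size 1)    {5} (size 1)    {6} (size 1)  
  chi_0          1             1               1               1               1               1               1             
  chi_1          1             exp(2*I*pi/7)   exp(4*I*pi/7)   exp(6*I*pi/7)   exp(-6*I*pi/7)  exp(-4*I*pi/7)  exp(-2*I*pi/7)
  chi_2          1             exp(4*I*pi/7)   exp(-6*I*pi/7)  exp(-2*I*pi/7)  exp(2*I*pi/7)   exp(6*I*pi/7)   exp(-4*I*pi/7)
  chi_3          1             exp(6*I*pi/7)   exp(-2*I*pi/7)  exp(4*I*pi/7)   exp(-4*I*pi/7)  exp(2*I*pi/7)   exp(-6*I*pi/7)
  chi_4          1             exp(-6*I*pi/7)  exp(2*I*pi/7)   exp(-4*I*pi/7)  exp(4*I*pi/7)   exp(-2*I*pi/7)  exp(6*I*pi/7) 
  chi_5          1             exp(-4*I*pi/7)  exp(6*I*pi/7)   exp(2*I*pi/7)   exp(-2*I*pi/7)  exp(-6*I*pi/7)  exp(4*I*pi/7) 
  chi_6          1             exp(-2*I*pi/7)  exp(-4*I*pi/7)  exp(-6*I*pi/7)  exp(6*I*pi/7)   exp(4*I*pi/7)   exp(2*I*pi/7) 

Spot check: chi_2(3) = zeta_7^(2*3) = zeta_7^6 = exp(-2*I*pi/7).

Details: Z/7Z is abelian, so all 7 irreducible complex representations are 1-dimensional. They are given by chi_k(m) = zeta_7^(k*m) for k = 0,...,6. Row orthogonality: sum_m chi_k(m) conj(chi_l(m)) = 7 * [k = l].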